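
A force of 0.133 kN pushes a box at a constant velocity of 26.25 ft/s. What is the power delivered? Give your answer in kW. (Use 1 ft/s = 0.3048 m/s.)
Convert to SI: F = 133.0 N, v = 8.001 m/s
P = Fv = (133.0)(8.001) = 1064.13 W = 1.064 kW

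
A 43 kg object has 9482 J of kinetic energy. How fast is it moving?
v = √(2·KE/m) = √(2·9482/43) = 21.0 m/s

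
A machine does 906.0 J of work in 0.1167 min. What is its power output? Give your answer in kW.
Convert to SI: W = 906.0 J, t = 7.002 s
P = W/t = 906.0/7.002 = 129.392 W = 0.1294 kW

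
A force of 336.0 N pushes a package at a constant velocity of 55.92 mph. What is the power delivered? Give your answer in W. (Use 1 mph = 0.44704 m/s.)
Convert to SI: F = 336.0 N, v = 24.9985 m/s
P = Fv = (336.0)(24.9985) = 8399 W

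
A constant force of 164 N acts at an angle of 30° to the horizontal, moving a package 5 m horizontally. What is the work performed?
W = F·d·cosθ = (164)(5)cos(30°) = 710.1 J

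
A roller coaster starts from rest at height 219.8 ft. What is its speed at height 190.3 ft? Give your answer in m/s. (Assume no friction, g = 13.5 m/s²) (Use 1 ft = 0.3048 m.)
Convert to SI: h₁−h₂ = 8.9916 m
mgh₁ = mgh₂ + ½mv² ⇒ v = √(2g(h₁−h₂)) = √(2·13.5·8.9916) = 15.58 m/s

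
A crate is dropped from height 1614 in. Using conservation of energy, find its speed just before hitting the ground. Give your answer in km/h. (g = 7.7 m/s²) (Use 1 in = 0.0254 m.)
Convert to SI: h = 40.9956 m
mgh = ½mv² ⇒ v = √(2gh) = √(2·7.7·40.9956) = 25.1263 m/s = 90.45 km/h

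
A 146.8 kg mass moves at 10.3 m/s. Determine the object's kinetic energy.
KE = ½mv² = ½(146.8)(10.3)² = 7787 J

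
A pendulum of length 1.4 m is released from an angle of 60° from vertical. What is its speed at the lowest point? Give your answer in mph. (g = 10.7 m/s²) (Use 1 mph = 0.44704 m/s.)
h = L(1 − cosθ) = 1.4(1 − cos60°) = 0.7 m
v = √(2gh) = √(2·10.7·0.7) = 3.8704 m/s = 8.658 mph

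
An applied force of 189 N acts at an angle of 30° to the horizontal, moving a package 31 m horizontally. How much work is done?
W = F·d·cosθ = (189)(31)cos(30°) = 5074 J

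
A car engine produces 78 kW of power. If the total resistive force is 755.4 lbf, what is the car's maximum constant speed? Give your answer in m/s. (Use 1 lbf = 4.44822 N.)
Convert to SI: F = 3360.19 N
P = Fv ⇒ v = P/F = 78000 W/3360.19 N = 23.21 m/s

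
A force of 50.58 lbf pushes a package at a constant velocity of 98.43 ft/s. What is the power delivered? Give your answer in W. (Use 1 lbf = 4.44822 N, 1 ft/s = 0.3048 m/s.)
Convert to SI: F = 224.991 N, v = 30.0015 m/s
P = Fv = (224.991)(30.0015) = 6750 W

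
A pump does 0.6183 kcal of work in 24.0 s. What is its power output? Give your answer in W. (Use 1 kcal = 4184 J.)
Convert to SI: W = 2586.97 J, t = 24.0 s
P = W/t = 2586.97/24.0 = 107.8 W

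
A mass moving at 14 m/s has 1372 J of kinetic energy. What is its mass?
m = 2·KE/v² = 2·1372/(14)² = 14.0 kg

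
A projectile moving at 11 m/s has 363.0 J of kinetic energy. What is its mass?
m = 2·KE/v² = 2·363.0/(11)² = 6.0 kg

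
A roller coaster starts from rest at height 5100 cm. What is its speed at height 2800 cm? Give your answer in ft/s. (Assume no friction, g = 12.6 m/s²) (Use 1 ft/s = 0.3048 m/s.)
Convert to SI: h₁−h₂ = 23.0 m
mgh₁ = mgh₂ + ½mv² ⇒ v = √(2g(h₁−h₂)) = √(2·12.6·23.0) = 24.0749 m/s = 78.99 ft/s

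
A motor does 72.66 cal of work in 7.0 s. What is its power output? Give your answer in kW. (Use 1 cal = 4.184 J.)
Convert to SI: W = 304.009 J, t = 7.0 s
P = W/t = 304.009/7.0 = 43.4299 W = 0.04343 kW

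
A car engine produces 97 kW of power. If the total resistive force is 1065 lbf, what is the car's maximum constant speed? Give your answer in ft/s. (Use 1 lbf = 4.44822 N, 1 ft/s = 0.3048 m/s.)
Convert to SI: F = 4737.35 N
P = Fv ⇒ v = P/F = 97000 W/4737.35 N = 20.4756 m/s = 67.18 ft/s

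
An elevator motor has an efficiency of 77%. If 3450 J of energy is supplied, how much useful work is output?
W_out = η·W_in = 0.77·3450 = 2656.5 J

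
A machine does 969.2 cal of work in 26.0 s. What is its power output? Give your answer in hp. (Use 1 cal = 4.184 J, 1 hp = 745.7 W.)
Convert to SI: W = 4055.13 J, t = 26.0 s
P = W/t = 4055.13/26.0 = 155.967 W = 0.2092 hp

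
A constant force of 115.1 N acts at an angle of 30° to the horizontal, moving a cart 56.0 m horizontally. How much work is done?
W = F·d·cosθ = (115.1)(56.0)cos(30°) = 5582 J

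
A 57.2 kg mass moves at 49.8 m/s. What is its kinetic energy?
KE = ½mv² = ½(57.2)(49.8)² = 70930 J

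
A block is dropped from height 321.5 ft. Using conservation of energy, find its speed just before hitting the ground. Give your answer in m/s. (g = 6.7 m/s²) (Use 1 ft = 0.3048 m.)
Convert to SI: h = 97.9932 m
mgh = ½mv² ⇒ v = √(2gh) = √(2·6.7·97.9932) = 36.24 m/s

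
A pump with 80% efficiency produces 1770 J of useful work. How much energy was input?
W_in = W_out/η = 1770/0.8 = 2213 J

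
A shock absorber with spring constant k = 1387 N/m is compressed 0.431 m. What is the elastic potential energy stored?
PE = ½kx² = ½(1387)(0.431)² = 128.8 J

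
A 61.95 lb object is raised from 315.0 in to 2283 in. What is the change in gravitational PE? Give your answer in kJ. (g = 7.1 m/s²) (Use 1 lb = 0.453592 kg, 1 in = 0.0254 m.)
Convert to SI: m = 28.1 kg, Δh = 49.9872 m
ΔPE = mgΔh = (28.1)(7.1)(49.9872) = 9972.95 J = 9.973 kJ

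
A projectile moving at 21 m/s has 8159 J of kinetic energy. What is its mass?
m = 2·KE/v² = 2·8159/(21)² = 37.0 kg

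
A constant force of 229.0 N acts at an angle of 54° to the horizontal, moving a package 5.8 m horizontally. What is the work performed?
W = F·d·cosθ = (229.0)(5.8)cos(54°) = 780.7 J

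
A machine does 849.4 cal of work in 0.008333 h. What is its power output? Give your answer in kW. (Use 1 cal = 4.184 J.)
Convert to SI: W = 3553.89 J, t = 29.9988 s
P = W/t = 3553.89/29.9988 = 118.468 W = 0.1185 kW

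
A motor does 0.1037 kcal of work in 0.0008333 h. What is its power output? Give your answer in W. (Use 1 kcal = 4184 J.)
Convert to SI: W = 433.881 J, t = 2.99988 s
P = W/t = 433.881/2.99988 = 144.6 W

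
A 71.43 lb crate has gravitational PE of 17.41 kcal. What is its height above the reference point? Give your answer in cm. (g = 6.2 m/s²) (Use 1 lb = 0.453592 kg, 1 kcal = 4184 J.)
Convert to SI: m = 32.4001 kg, PE = 72843.4 J
h = PE/(mg) = 72843.4/(32.4001·6.2) = 362.621 m = 36260 cm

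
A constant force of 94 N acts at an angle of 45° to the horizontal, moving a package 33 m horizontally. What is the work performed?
W = F·d·cosθ = (94)(33)cos(45°) = 2193 J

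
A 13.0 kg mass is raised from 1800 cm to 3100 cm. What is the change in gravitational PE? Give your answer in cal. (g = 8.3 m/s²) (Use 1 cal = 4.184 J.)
Convert to SI: m = 13.0 kg, Δh = 13.0 m
ΔPE = mgΔh = (13.0)(8.3)(13.0) = 1402.7 J = 335.3 cal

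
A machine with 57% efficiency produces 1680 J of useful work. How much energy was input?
W_in = W_out/η = 1680/0.57 = 2947 J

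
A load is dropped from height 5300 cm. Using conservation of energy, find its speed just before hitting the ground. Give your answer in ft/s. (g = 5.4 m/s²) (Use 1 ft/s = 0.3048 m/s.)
Convert to SI: h = 53.0 m
mgh = ½mv² ⇒ v = √(2gh) = √(2·5.4·53.0) = 23.9249 m/s = 78.49 ft/s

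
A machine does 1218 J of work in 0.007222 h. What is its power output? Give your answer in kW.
Convert to SI: W = 1218.0 J, t = 25.9992 s
P = W/t = 1218.0/25.9992 = 46.8476 W = 0.04685 kW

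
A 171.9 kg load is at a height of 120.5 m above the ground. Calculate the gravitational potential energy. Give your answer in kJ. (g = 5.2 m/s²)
PE = mgh = (171.9)(5.2)(120.5) = 107713 J = 107.7 kJ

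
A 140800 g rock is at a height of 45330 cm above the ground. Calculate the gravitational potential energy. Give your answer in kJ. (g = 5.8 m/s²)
Convert to SI: m = 140.8 kg, h = 453.3 m
PE = mgh = (140.8)(5.8)(453.3) = 370183 J = 370.2 kJ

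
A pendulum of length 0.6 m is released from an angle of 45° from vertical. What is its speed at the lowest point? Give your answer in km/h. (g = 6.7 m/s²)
h = L(1 − cosθ) = 0.6(1 − cos45°) = 0.175736 m
v = √(2gh) = √(2·6.7·0.175736) = 1.53456 m/s = 5.524 km/h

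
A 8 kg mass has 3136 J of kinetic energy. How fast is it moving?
v = √(2·KE/m) = √(2·3136/8) = 28.0 m/s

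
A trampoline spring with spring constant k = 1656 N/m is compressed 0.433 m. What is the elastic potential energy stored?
PE = ½kx² = ½(1656)(0.433)² = 155.2 J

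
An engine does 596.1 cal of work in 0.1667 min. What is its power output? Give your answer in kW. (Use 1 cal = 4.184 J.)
Convert to SI: W = 2494.08 J, t = 10.002 s
P = W/t = 2494.08/10.002 = 249.358 W = 0.2494 kW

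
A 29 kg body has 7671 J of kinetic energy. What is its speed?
v = √(2·KE/m) = √(2·7671/29) = 23.0 m/s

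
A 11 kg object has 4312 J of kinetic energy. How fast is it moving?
v = √(2·KE/m) = √(2·4312/11) = 28.0 m/s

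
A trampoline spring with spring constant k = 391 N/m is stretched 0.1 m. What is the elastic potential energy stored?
PE = ½kx² = ½(391)(0.1)² = 1.955 J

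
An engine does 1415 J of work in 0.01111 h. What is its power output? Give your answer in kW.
Convert to SI: W = 1415.0 J, t = 39.996 s
P = W/t = 1415.0/39.996 = 35.3785 W = 0.03538 kW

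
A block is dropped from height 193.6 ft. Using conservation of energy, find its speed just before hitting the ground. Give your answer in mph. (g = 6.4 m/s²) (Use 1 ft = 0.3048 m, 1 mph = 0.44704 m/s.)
Convert to SI: h = 59.0093 m
mgh = ½mv² ⇒ v = √(2gh) = √(2·6.4·59.0093) = 27.4831 m/s = 61.48 mph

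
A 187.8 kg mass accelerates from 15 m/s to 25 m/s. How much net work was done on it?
W = ΔKE = ½m(v₂² − v₁²) = ½(187.8)(25² − 15²) = 37560.0 J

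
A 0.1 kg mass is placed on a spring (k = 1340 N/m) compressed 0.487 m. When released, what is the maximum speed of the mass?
½kx² = ½mv² ⇒ v = x√(k/m) = (0.487)√(1340/0.1) = 56.37 m/s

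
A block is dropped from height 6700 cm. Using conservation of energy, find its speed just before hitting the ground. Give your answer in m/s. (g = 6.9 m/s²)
Convert to SI: h = 67.0 m
mgh = ½mv² ⇒ v = √(2gh) = √(2·6.9·67.0) = 30.41 m/s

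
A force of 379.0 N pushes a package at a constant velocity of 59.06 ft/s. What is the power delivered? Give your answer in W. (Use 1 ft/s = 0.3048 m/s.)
Convert to SI: F = 379.0 N, v = 18.0015 m/s
P = Fv = (379.0)(18.0015) = 6823 W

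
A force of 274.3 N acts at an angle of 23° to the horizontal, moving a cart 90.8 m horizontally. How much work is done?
W = F·d·cosθ = (274.3)(90.8)cos(23°) = 22930 J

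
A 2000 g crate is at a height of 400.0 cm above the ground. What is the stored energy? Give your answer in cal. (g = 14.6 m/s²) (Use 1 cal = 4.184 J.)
Convert to SI: m = 2.0 kg, h = 4.0 m
PE = mgh = (2.0)(14.6)(4.0) = 116.8 J = 27.92 cal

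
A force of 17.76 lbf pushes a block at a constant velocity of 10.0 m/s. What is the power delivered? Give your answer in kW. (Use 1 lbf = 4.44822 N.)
Convert to SI: F = 79.0004 N, v = 10.0 m/s
P = Fv = (79.0004)(10.0) = 790.004 W = 0.79 kW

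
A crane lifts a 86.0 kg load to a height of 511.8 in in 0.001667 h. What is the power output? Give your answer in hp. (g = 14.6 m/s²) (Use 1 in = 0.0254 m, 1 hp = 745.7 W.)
Convert to SI: m = 86.0 kg, h = 12.9997 m, t = 6.0012 s
P = mgh/t = (86.0)(14.6)(12.9997)/6.0012 = 2719.86 W = 3.647 hp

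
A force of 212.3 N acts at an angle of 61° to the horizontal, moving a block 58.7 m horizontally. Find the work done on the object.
W = F·d·cosθ = (212.3)(58.7)cos(61°) = 6042 J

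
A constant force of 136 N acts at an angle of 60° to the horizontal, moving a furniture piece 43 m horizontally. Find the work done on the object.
W = F·d·cosθ = (136)(43)cos(60°) = 2924 J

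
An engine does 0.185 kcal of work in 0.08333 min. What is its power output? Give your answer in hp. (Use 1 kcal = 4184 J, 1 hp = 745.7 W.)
Convert to SI: W = 774.04 J, t = 4.9998 s
P = W/t = 774.04/4.9998 = 154.814 W = 0.2076 hp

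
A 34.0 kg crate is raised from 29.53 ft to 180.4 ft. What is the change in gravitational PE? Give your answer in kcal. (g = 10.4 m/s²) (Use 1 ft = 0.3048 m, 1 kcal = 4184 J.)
Convert to SI: m = 34.0 kg, Δh = 45.9852 m
ΔPE = mgΔh = (34.0)(10.4)(45.9852) = 16260.4 J = 3.886 kcal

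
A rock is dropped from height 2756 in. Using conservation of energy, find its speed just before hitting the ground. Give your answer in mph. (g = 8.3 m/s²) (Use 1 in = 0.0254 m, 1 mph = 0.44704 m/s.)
Convert to SI: h = 70.0024 m
mgh = ½mv² ⇒ v = √(2gh) = √(2·8.3·70.0024) = 34.0887 m/s = 76.25 mph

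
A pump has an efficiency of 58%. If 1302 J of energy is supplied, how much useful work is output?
W_out = η·W_in = 0.58·1302 = 755.16 J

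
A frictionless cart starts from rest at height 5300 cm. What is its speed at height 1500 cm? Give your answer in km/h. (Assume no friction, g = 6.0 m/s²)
Convert to SI: h₁−h₂ = 38.0 m
mgh₁ = mgh₂ + ½mv² ⇒ v = √(2g(h₁−h₂)) = √(2·6.0·38.0) = 21.35416 m/s = 76.87 km/h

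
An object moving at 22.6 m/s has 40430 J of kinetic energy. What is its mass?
m = 2·KE/v² = 2·40430/(22.6)² = 158.3 kg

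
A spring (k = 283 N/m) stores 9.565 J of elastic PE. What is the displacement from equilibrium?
x = √(2·PE/k) = √(2·9.565/283) = 0.26 m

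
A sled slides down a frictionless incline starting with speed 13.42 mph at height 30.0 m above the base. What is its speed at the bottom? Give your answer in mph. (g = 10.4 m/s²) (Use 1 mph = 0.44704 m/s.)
Convert to SI: v₀ = 5.99928 m/s, h = 30.0 m
½mv₀² + mgh = ½mv² ⇒ v = √(v₀² + 2gh) = √(5.99928² + 2·10.4·30.0) = 25.6903 m/s = 57.47 mph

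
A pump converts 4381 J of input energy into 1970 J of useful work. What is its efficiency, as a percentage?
η = W_out/W_in = 1970/4381 = 44.97%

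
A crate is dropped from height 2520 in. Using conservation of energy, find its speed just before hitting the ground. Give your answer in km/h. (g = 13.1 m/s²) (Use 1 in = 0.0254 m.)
Convert to SI: h = 64.008 m
mgh = ½mv² ⇒ v = √(2gh) = √(2·13.1·64.008) = 40.9513 m/s = 147.4 km/h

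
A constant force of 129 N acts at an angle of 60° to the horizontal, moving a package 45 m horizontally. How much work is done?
W = F·d·cosθ = (129)(45)cos(60°) = 2903 J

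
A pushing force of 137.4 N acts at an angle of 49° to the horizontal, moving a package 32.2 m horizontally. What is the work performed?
W = F·d·cosθ = (137.4)(32.2)cos(49°) = 2903 J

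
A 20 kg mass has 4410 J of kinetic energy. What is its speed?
v = √(2·KE/m) = √(2·4410/20) = 21.0 m/s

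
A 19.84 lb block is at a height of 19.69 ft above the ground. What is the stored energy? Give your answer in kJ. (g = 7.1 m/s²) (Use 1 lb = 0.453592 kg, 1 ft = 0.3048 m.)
Convert to SI: m = 8.99927 kg, h = 6.00151 m
PE = mgh = (8.99927)(7.1)(6.00151) = 383.465 J = 0.3835 kJ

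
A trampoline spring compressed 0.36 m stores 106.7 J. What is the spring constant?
k = 2·PE/x² = 2·106.7/(0.36)² = 1647 N/m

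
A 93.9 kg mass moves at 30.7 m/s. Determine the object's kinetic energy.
KE = ½mv² = ½(93.9)(30.7)² = 44250 J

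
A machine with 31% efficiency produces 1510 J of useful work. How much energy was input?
W_in = W_out/η = 1510/0.31 = 4871 J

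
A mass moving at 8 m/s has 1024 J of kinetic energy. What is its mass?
m = 2·KE/v² = 2·1024/(8)² = 32.0 kg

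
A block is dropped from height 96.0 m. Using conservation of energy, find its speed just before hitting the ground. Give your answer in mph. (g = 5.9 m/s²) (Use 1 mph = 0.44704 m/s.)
mgh = ½mv² ⇒ v = √(2gh) = √(2·5.9·96.0) = 33.6571 m/s = 75.29 mph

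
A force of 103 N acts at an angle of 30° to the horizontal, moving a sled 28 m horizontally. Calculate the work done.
W = F·d·cosθ = (103)(28)cos(30°) = 2498 J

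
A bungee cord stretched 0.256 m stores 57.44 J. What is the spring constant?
k = 2·PE/x² = 2·57.44/(0.256)² = 1753 N/m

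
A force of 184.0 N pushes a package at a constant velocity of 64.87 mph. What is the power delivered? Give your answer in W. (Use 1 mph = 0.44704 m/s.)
Convert to SI: F = 184.0 N, v = 28.9995 m/s
P = Fv = (184.0)(28.9995) = 5336 W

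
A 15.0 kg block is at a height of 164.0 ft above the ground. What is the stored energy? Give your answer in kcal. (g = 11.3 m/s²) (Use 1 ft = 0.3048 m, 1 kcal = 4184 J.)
Convert to SI: m = 15.0 kg, h = 49.9872 m
PE = mgh = (15.0)(11.3)(49.9872) = 8472.83 J = 2.025 kcal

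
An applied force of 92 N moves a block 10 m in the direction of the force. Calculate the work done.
W = F·d = (92)(10) = 920.0 J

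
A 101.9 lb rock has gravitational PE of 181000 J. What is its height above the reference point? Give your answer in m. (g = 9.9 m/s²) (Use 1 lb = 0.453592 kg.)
Convert to SI: m = 46.221 kg, PE = 181000 J
h = PE/(mg) = 181000/(46.221·9.9) = 395.6 m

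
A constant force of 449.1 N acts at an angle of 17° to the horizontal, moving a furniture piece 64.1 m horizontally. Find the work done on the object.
W = F·d·cosθ = (449.1)(64.1)cos(17°) = 27530 J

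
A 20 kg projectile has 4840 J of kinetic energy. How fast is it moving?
v = √(2·KE/m) = √(2·4840/20) = 22.0 m/s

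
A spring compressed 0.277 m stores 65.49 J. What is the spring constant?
k = 2·PE/x² = 2·65.49/(0.277)² = 1707 N/m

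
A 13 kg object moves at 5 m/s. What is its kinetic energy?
KE = ½mv² = ½(13)(5)² = 162.5 J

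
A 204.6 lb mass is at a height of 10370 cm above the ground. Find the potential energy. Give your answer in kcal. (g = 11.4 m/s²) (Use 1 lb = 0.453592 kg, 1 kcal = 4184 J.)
Convert to SI: m = 92.8049 kg, h = 103.7 m
PE = mgh = (92.8049)(11.4)(103.7) = 109712 J = 26.22 kcal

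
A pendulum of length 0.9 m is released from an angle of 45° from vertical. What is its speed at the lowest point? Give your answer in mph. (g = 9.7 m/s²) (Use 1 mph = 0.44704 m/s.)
h = L(1 − cosθ) = 0.9(1 − cos45°) = 0.263604 m
v = √(2gh) = √(2·9.7·0.263604) = 2.2614 m/s = 5.059 mph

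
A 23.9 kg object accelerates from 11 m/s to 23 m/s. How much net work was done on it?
W = ΔKE = ½m(v₂² − v₁²) = ½(23.9)(23² − 11²) = 4875.6 J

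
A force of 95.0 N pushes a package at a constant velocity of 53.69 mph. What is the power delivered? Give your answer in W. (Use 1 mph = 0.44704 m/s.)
Convert to SI: F = 95.0 N, v = 24.0016 m/s
P = Fv = (95.0)(24.0016) = 2280 W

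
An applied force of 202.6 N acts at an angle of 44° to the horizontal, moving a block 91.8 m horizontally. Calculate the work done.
W = F·d·cosθ = (202.6)(91.8)cos(44°) = 13380 J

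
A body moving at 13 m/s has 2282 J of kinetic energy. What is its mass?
m = 2·KE/v² = 2·2282/(13)² = 27.01 kg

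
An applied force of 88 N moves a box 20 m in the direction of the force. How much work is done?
W = F·d = (88)(20) = 1760 J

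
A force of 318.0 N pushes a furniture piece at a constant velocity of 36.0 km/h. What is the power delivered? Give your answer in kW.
Convert to SI: F = 318.0 N, v = 10.0 m/s
P = Fv = (318.0)(10.0) = 3180.0 W = 3.18 kW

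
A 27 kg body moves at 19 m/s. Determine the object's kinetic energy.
KE = ½mv² = ½(27)(19)² = 4873.5 J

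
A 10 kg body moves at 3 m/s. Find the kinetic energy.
KE = ½mv² = ½(10)(3)² = 45.0 J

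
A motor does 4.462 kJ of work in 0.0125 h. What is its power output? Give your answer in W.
Convert to SI: W = 4462.0 J, t = 45.0 s
P = W/t = 4462.0/45.0 = 99.16 W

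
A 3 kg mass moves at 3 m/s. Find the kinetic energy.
KE = ½mv² = ½(3)(3)² = 13.5 J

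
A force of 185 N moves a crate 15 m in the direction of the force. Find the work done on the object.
W = F·d = (185)(15) = 2775 J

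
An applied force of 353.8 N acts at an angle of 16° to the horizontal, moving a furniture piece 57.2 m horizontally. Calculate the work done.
W = F·d·cosθ = (353.8)(57.2)cos(16°) = 19450 J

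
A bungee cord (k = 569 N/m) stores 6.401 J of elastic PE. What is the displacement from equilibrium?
x = √(2·PE/k) = √(2·6.401/569) = 0.15 m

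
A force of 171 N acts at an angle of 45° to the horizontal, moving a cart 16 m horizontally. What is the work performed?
W = F·d·cosθ = (171)(16)cos(45°) = 1935 J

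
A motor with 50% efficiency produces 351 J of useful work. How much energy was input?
W_in = W_out/η = 351/0.5 = 702.0 J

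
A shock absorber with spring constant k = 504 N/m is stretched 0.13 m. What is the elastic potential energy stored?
PE = ½kx² = ½(504)(0.13)² = 4.259 J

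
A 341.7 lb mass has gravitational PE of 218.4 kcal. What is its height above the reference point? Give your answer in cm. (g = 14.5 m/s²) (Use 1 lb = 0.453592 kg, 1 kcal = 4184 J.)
Convert to SI: m = 154.992 kg, PE = 913786 J
h = PE/(mg) = 913786/(154.992·14.5) = 406.599 m = 40660 cm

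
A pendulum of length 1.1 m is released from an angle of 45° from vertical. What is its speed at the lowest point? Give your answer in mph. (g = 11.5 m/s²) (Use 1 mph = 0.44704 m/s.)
h = L(1 − cosθ) = 1.1(1 − cos45°) = 0.322183 m
v = √(2gh) = √(2·11.5·0.322183) = 2.72217 m/s = 6.089 mph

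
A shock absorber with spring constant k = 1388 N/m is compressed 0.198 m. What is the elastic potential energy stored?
PE = ½kx² = ½(1388)(0.198)² = 27.21 J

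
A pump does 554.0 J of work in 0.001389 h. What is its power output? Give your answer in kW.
Convert to SI: W = 554.0 J, t = 5.0004 s
P = W/t = 554.0/5.0004 = 110.791 W = 0.1108 kW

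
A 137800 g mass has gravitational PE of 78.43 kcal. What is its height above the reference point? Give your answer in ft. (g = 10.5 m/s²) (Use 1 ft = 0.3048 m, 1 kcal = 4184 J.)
Convert to SI: m = 137.8 kg, PE = 328151 J
h = PE/(mg) = 328151/(137.8·10.5) = 226.796 m = 744.1 ft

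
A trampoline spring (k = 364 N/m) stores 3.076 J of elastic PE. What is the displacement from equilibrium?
x = √(2·PE/k) = √(2·3.076/364) = 0.13 m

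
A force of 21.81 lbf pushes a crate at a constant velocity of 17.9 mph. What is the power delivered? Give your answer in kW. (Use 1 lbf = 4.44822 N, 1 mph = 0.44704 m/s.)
Convert to SI: F = 97.0157 N, v = 8.00202 m/s
P = Fv = (97.0157)(8.00202) = 776.321 W = 0.7763 kW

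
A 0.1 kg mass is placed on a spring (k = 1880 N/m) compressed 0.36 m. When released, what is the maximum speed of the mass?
½kx² = ½mv² ⇒ v = x√(k/m) = (0.36)√(1880/0.1) = 49.36 m/s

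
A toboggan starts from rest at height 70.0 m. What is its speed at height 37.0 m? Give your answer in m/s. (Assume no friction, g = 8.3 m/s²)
mgh₁ = mgh₂ + ½mv² ⇒ v = √(2g(h₁−h₂)) = √(2·8.3·33.0) = 23.41 m/s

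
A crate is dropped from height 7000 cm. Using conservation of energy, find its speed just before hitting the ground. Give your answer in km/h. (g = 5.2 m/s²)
Convert to SI: h = 70.0 m
mgh = ½mv² ⇒ v = √(2gh) = √(2·5.2·70.0) = 26.9815 m/s = 97.13 km/h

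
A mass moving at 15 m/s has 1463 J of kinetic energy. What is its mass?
m = 2·KE/v² = 2·1463/(15)² = 13.0 kg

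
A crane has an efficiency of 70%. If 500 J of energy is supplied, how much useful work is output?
W_out = η·W_in = 0.7·500 = 350.0 J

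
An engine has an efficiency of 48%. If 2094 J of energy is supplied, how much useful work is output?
W_out = η·W_in = 0.48·2094 = 1005.12 J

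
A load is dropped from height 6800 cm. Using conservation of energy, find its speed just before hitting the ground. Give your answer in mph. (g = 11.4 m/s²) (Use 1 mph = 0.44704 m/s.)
Convert to SI: h = 68.0 m
mgh = ½mv² ⇒ v = √(2gh) = √(2·11.4·68.0) = 39.3751 m/s = 88.08 mph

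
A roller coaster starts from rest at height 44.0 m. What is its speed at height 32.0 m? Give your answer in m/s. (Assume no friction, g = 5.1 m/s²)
mgh₁ = mgh₂ + ½mv² ⇒ v = √(2g(h₁−h₂)) = √(2·5.1·12.0) = 11.06 m/s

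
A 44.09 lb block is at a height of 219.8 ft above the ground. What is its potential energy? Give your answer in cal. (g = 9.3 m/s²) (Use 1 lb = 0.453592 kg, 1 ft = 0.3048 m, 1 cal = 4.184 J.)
Convert to SI: m = 19.9989 kg, h = 66.995 m
PE = mgh = (19.9989)(9.3)(66.995) = 12460.4 J = 2978 cal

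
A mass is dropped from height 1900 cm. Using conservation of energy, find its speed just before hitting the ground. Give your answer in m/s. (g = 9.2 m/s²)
Convert to SI: h = 19.0 m
mgh = ½mv² ⇒ v = √(2gh) = √(2·9.2·19.0) = 18.7 m/s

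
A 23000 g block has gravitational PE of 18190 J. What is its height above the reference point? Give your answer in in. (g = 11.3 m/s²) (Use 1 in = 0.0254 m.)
Convert to SI: m = 23.0 kg, PE = 18190.0 J
h = PE/(mg) = 18190.0/(23.0·11.3) = 69.9885 m = 2755 in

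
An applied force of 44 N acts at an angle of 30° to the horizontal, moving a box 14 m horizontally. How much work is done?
W = F·d·cosθ = (44)(14)cos(30°) = 533.5 J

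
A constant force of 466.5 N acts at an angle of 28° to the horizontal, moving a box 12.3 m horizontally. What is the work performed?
W = F·d·cosθ = (466.5)(12.3)cos(28°) = 5066 J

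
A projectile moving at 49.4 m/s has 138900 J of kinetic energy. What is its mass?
m = 2·KE/v² = 2·138900/(49.4)² = 113.8 kg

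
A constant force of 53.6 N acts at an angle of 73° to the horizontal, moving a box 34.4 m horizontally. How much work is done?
W = F·d·cosθ = (53.6)(34.4)cos(73°) = 539.1 J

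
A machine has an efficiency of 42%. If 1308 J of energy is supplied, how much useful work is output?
W_out = η·W_in = 0.42·1308 = 549.36 J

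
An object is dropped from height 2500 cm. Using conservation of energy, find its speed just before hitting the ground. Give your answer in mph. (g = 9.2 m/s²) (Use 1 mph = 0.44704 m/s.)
Convert to SI: h = 25.0 m
mgh = ½mv² ⇒ v = √(2gh) = √(2·9.2·25.0) = 21.4476 m/s = 47.98 mph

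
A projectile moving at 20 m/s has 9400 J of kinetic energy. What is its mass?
m = 2·KE/v² = 2·9400/(20)² = 47.0 kg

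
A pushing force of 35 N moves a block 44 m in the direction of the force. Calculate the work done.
W = F·d = (35)(44) = 1540 J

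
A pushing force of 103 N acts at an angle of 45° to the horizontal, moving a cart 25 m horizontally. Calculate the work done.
W = F·d·cosθ = (103)(25)cos(45°) = 1821 J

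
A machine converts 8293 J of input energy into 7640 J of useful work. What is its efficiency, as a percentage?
η = W_out/W_in = 7640/8293 = 92.13%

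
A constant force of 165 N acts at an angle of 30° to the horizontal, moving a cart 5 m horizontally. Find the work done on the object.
W = F·d·cosθ = (165)(5)cos(30°) = 714.5 J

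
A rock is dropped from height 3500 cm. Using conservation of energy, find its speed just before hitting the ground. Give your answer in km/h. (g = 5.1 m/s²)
Convert to SI: h = 35.0 m
mgh = ½mv² ⇒ v = √(2gh) = √(2·5.1·35.0) = 18.8944 m/s = 68.02 km/h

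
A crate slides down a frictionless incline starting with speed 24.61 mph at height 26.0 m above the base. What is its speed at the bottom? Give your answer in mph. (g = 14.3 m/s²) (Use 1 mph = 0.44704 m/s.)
Convert to SI: v₀ = 11.0017 m/s, h = 26.0 m
½mv₀² + mgh = ½mv² ⇒ v = √(v₀² + 2gh) = √(11.0017² + 2·14.3·26.0) = 29.4047 m/s = 65.78 mph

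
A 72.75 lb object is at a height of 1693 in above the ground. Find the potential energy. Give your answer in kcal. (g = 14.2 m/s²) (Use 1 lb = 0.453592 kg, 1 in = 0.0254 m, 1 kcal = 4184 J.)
Convert to SI: m = 32.9988 kg, h = 43.0022 m
PE = mgh = (32.9988)(14.2)(43.0022) = 20150.1 J = 4.816 kcal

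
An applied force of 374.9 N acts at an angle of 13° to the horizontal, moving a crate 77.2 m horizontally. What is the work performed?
W = F·d·cosθ = (374.9)(77.2)cos(13°) = 28200 J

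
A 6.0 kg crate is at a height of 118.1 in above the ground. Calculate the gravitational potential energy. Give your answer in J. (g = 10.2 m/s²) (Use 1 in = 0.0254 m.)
Convert to SI: m = 6.0 kg, h = 2.99974 m
PE = mgh = (6.0)(10.2)(2.99974) = 183.6 J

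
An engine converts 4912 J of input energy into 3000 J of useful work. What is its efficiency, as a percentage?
η = W_out/W_in = 3000/4912 = 61.07%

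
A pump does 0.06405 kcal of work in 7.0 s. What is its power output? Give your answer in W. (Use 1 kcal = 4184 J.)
Convert to SI: W = 267.985 J, t = 7.0 s
P = W/t = 267.985/7.0 = 38.28 W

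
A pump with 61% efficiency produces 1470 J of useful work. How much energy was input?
W_in = W_out/η = 1470/0.61 = 2410 J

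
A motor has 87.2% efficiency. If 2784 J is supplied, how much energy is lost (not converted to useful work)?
W_lost = W_in(1 − η) = 2784·(1 − 0.872) = 356.4 J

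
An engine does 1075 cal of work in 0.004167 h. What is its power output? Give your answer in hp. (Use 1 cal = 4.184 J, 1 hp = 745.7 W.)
Convert to SI: W = 4497.8 J, t = 15.0012 s
P = W/t = 4497.8/15.0012 = 299.829 W = 0.4021 hp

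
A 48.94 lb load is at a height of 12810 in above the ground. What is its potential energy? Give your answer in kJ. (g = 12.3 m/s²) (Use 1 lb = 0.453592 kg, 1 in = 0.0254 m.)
Convert to SI: m = 22.1988 kg, h = 325.374 m
PE = mgh = (22.1988)(12.3)(325.374) = 88841.8 J = 88.84 kJ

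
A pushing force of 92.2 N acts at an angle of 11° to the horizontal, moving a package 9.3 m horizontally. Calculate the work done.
W = F·d·cosθ = (92.2)(9.3)cos(11°) = 841.7 J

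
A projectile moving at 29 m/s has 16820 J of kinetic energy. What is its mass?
m = 2·KE/v² = 2·16820/(29)² = 40.0 kg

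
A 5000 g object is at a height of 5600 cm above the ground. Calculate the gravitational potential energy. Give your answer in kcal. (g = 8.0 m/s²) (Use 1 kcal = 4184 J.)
Convert to SI: m = 5.0 kg, h = 56.0 m
PE = mgh = (5.0)(8.0)(56.0) = 2240.0 J = 0.5354 kcal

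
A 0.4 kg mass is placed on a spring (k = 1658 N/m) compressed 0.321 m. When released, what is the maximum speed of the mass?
½kx² = ½mv² ⇒ v = x√(k/m) = (0.321)√(1658/0.4) = 20.67 m/s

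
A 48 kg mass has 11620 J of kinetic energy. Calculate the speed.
v = √(2·KE/m) = √(2·11620/48) = 22.0 m/s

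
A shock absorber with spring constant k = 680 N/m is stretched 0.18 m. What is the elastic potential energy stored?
PE = ½kx² = ½(680)(0.18)² = 11.02 J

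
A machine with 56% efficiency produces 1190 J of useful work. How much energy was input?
W_in = W_out/η = 1190/0.56 = 2125 J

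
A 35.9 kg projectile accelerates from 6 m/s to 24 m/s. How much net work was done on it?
W = ΔKE = ½m(v₂² − v₁²) = ½(35.9)(24² − 6²) = 9693.0 J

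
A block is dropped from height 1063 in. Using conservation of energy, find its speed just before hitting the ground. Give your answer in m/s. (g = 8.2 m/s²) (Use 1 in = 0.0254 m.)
Convert to SI: h = 27.0002 m
mgh = ½mv² ⇒ v = √(2gh) = √(2·8.2·27.0002) = 21.04 m/s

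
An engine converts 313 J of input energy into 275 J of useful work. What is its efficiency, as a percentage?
η = W_out/W_in = 275/313 = 87.86%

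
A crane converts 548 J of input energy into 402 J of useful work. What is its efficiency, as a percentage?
η = W_out/W_in = 402/548 = 73.36%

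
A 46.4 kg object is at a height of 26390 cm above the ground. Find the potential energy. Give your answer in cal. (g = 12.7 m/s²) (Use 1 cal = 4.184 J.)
Convert to SI: m = 46.4 kg, h = 263.9 m
PE = mgh = (46.4)(12.7)(263.9) = 155511 J = 37170 cal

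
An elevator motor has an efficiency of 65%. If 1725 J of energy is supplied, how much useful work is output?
W_out = η·W_in = 0.65·1725 = 1121.25 J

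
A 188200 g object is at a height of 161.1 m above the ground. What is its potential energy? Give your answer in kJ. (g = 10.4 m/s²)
Convert to SI: m = 188.2 kg, h = 161.1 m
PE = mgh = (188.2)(10.4)(161.1) = 315318 J = 315.3 kJ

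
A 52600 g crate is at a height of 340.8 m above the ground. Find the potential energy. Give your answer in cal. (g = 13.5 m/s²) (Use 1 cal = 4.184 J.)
Convert to SI: m = 52.6 kg, h = 340.8 m
PE = mgh = (52.6)(13.5)(340.8) = 242002 J = 57840 cal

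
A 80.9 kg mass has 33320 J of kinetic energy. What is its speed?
v = √(2·KE/m) = √(2·33320/80.9) = 28.7 m/s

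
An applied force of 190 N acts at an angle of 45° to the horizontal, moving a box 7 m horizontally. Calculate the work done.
W = F·d·cosθ = (190)(7)cos(45°) = 940.5 J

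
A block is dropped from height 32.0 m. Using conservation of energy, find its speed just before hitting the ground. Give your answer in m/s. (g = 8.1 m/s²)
mgh = ½mv² ⇒ v = √(2gh) = √(2·8.1·32.0) = 22.77 m/s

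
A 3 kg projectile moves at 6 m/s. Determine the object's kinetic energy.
KE = ½mv² = ½(3)(6)² = 54.0 J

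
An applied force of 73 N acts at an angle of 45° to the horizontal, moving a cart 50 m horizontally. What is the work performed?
W = F·d·cosθ = (73)(50)cos(45°) = 2581 J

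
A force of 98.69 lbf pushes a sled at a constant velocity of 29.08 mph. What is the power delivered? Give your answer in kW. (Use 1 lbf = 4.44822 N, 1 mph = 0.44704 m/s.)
Convert to SI: F = 438.995 N, v = 12.9999 m/s
P = Fv = (438.995)(12.9999) = 5706.9 W = 5.707 kW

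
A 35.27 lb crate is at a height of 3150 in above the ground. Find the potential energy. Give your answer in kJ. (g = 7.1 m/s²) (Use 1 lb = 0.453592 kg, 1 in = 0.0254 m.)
Convert to SI: m = 15.9982 kg, h = 80.01 m
PE = mgh = (15.9982)(7.1)(80.01) = 9088.11 J = 9.088 kJ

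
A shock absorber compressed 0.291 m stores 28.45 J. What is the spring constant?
k = 2·PE/x² = 2·28.45/(0.291)² = 671.9 N/m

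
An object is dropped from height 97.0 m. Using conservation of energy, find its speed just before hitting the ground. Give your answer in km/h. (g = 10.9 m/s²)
mgh = ½mv² ⇒ v = √(2gh) = √(2·10.9·97.0) = 45.9848 m/s = 165.5 km/h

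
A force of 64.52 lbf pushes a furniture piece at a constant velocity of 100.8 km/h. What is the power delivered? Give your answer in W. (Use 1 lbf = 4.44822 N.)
Convert to SI: F = 286.999 N, v = 28.0 m/s
P = Fv = (286.999)(28.0) = 8036 W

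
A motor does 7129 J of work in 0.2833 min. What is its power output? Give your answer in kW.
Convert to SI: W = 7129.0 J, t = 16.998 s
P = W/t = 7129.0/16.998 = 419.402 W = 0.4194 kW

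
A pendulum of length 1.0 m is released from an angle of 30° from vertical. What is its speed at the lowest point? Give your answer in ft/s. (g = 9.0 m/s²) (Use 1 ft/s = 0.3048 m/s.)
h = L(1 − cosθ) = 1.0(1 − cos30°) = 0.133975 m
v = √(2gh) = √(2·9.0·0.133975) = 1.55291 m/s = 5.095 ft/s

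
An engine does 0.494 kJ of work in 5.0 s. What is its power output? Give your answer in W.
Convert to SI: W = 494.0 J, t = 5.0 s
P = W/t = 494.0/5.0 = 98.8 W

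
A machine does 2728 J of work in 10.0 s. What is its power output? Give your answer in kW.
P = W/t = 2728.0/10.0 = 272.8 W = 0.2728 kW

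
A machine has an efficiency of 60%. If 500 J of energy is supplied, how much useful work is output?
W_out = η·W_in = 0.6·500 = 300.0 J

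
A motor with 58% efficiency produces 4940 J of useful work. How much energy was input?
W_in = W_out/η = 4940/0.58 = 8517 J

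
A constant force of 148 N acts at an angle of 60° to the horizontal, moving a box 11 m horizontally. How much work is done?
W = F·d·cosθ = (148)(11)cos(60°) = 814.0 J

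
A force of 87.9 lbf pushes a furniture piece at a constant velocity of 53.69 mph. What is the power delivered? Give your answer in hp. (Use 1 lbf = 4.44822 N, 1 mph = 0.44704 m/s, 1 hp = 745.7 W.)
Convert to SI: F = 390.999 N, v = 24.0016 m/s
P = Fv = (390.999)(24.0016) = 9384.58 W = 12.58 hp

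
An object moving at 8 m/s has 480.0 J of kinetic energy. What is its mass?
m = 2·KE/v² = 2·480.0/(8)² = 15.0 kg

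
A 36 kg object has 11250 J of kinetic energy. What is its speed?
v = √(2·KE/m) = √(2·11250/36) = 25.0 m/s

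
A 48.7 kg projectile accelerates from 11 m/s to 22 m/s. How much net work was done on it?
W = ΔKE = ½m(v₂² − v₁²) = ½(48.7)(22² − 11²) = 8839.05 J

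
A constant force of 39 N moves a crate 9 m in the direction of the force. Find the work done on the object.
W = F·d = (39)(9) = 351.0 J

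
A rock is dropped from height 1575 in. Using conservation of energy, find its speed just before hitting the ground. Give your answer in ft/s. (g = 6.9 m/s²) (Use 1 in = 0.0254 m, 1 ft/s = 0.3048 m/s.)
Convert to SI: h = 40.005 m
mgh = ½mv² ⇒ v = √(2gh) = √(2·6.9·40.005) = 23.4961 m/s = 77.09 ft/s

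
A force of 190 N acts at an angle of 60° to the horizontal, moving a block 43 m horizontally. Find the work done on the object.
W = F·d·cosθ = (190)(43)cos(60°) = 4085 J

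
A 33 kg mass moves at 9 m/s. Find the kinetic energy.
KE = ½mv² = ½(33)(9)² = 1336.5 J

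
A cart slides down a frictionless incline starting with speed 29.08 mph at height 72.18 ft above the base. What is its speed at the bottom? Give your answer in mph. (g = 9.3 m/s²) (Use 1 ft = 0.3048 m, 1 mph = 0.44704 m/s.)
Convert to SI: v₀ = 12.9999 m/s, h = 22.0005 m
½mv₀² + mgh = ½mv² ⇒ v = √(v₀² + 2gh) = √(12.9999² + 2·9.3·22.0005) = 24.0459 m/s = 53.79 mph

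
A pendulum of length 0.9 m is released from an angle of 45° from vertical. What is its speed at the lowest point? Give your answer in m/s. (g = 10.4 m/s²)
h = L(1 − cosθ) = 0.9(1 − cos45°) = 0.263604 m
v = √(2gh) = √(2·10.4·0.263604) = 2.342 m/s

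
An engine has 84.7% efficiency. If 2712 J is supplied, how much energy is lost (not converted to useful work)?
W_lost = W_in(1 − η) = 2712·(1 − 0.847) = 414.9 J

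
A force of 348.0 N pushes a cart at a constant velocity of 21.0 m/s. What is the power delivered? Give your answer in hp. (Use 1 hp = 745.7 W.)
P = Fv = (348.0)(21.0) = 7308.0 W = 9.8 hp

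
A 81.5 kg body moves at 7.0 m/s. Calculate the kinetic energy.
KE = ½mv² = ½(81.5)(7.0)² = 1997 J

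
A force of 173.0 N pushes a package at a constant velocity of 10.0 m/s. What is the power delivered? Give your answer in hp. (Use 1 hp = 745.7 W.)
P = Fv = (173.0)(10.0) = 1730.0 W = 2.32 hp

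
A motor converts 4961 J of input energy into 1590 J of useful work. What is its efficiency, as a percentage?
η = W_out/W_in = 1590/4961 = 32.05%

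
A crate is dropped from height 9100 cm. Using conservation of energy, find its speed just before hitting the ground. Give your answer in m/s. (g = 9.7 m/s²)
Convert to SI: h = 91.0 m
mgh = ½mv² ⇒ v = √(2gh) = √(2·9.7·91.0) = 42.02 m/s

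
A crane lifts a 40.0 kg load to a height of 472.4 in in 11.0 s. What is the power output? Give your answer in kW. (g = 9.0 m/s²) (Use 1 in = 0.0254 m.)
Convert to SI: m = 40.0 kg, h = 11.999 m, t = 11.0 s
P = mgh/t = (40.0)(9.0)(11.999)/11.0 = 392.693 W = 0.3927 kW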